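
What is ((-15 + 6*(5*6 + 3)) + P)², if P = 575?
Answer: 574564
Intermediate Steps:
((-15 + 6*(5*6 + 3)) + P)² = ((-15 + 6*(5*6 + 3)) + 575)² = ((-15 + 6*(30 + 3)) + 575)² = ((-15 + 6*33) + 575)² = ((-15 + 198) + 575)² = (183 + 575)² = 758² = 574564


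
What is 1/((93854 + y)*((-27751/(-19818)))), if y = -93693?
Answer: 19818/4467911 ≈ 0.0044356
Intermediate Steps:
1/((93854 + y)*((-27751/(-19818)))) = 1/((93854 - 93693)*((-27751/(-19818)))) = 1/(161*((-27751*(-1/19818)))) = 1/(161*(27751/19818)) = (1/161)*(19818/27751) = 19818/4467911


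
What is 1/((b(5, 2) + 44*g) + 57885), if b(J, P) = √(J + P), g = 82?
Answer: 61493/3781389042 - √7/3781389042 ≈ 1.6261e-5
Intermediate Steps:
1/((b(5, 2) + 44*g) + 57885) = 1/((√(5 + 2) + 44*82) + 57885) = 1/((√7 + 3608) + 57885) = 1/((3608 + √7) + 57885) = 1/(61493 + √7)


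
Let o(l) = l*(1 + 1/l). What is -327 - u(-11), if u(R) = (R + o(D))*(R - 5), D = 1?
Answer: -471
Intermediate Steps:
u(R) = (-5 + R)*(2 + R) (u(R) = (R + (1 + 1))*(R - 5) = (R + 2)*(-5 + R) = (2 + R)*(-5 + R) = (-5 + R)*(2 + R))
-327 - u(-11) = -327 - (-10 + (-11)² - 3*(-11)) = -327 - (-10 + 121 + 33) = -327 - 1*144 = -327 - 144 = -471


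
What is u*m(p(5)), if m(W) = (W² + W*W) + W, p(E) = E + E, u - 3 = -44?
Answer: -8610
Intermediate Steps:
u = -41 (u = 3 - 44 = -41)
p(E) = 2*E
m(W) = W + 2*W² (m(W) = (W² + W²) + W = 2*W² + W = W + 2*W²)
u*m(p(5)) = -41*2*5*(1 + 2*(2*5)) = -410*(1 + 2*10) = -410*(1 + 20) = -410*21 = -41*210 = -8610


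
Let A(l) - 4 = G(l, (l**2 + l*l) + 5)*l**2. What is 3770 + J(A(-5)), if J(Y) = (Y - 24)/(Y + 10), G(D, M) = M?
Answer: 5237885/1389 ≈ 3771.0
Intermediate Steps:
A(l) = 4 + l**2*(5 + 2*l**2) (A(l) = 4 + ((l**2 + l*l) + 5)*l**2 = 4 + ((l**2 + l**2) + 5)*l**2 = 4 + (2*l**2 + 5)*l**2 = 4 + (5 + 2*l**2)*l**2 = 4 + l**2*(5 + 2*l**2))
J(Y) = (-24 + Y)/(10 + Y)
3770 + J(A(-5)) = 3770 + (-24 + (4 + (-5)**2*(5 + 2*(-5)**2)))/(10 + (4 + (-5)**2*(5 + 2*(-5)**2))) = 3770 + (-24 + (4 + 25*(5 + 2*25)))/(10 + (4 + 25*(5 + 2*25))) = 3770 + (-24 + (4 + 25*(5 + 50)))/(10 + (4 + 25*(5 + 50))) = 3770 + (-24 + (4 + 25*55))/(10 + (4 + 25*55)) = 3770 + (-24 + (4 + 1375))/(10 + (4 + 1375)) = 3770 + (-24 + 1379)/(10 + 1379) = 3770 + 1355/1389 = 5237885/1389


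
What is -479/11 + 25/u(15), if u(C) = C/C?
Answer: -204/11 ≈ -18.545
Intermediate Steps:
u(C) = 1
-479/11 + 25/u(15) = -479/11 + 25/1 = -479*1/11 + 25*1 = -479/11 + 25 = -204/11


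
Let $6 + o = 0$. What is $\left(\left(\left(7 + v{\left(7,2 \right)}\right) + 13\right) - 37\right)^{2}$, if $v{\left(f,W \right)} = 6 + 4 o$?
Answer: $1225$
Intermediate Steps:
$o = -6$ ($o = -6 + 0 = -6$)
$v{\left(f,W \right)} = -18$ ($v{\left(f,W \right)} = 6 + 4 \left(-6\right) = 6 - 24 = -18$)
$\left(\left(\left(7 + v{\left(7,2 \right)}\right) + 13\right) - 37\right)^{2} = \left(\left(\left(7 - 18\right) + 13\right) - 37\right)^{2} = \left(\left(-11 + 13\right) - 37\right)^{2} = \left(2 - 37\right)^{2} = \left(-35\right)^{2} = 1225$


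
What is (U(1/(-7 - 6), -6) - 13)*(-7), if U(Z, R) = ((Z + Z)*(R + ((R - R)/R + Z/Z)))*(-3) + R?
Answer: 1939/13 ≈ 149.15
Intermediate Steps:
U(Z, R) = R - 6*Z*(1 + R) (U(Z, R) = ((2*Z)*(R + (0/R + 1)))*(-3) + R = ((2*Z)*(R + (0 + 1)))*(-3) + R = ((2*Z)*(R + 1))*(-3) + R = ((2*Z)*(1 + R))*(-3) + R = (2*Z*(1 + R))*(-3) + R = -6*Z*(1 + R) + R = R - 6*Z*(1 + R))
(U(1/(-7 - 6), -6) - 13)*(-7) = ((-6 - 6/(-7 - 6) - 6*(-6)/(-7 - 6)) - 13)*(-7) = ((-6 - 6/(-13) - 6*(-6)/(-13)) - 13)*(-7) = ((-6 - 6*(-1/13) - 6*(-6)*(-1/13)) - 13)*(-7) = ((-6 + 6/13 - 36/13) - 13)*(-7) = (-108/13 - 13)*(-7) = -277/13*(-7) = 1939/13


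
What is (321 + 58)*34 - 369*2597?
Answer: -945407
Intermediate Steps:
(321 + 58)*34 - 369*2597 = 379*34 - 1*958293 = 12886 - 958293 = -945407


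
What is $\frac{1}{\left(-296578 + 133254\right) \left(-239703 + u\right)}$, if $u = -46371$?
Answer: $\frac{1}{46722749976} \approx 2.1403 \cdot 10^{-11}$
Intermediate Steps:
$\frac{1}{\left(-296578 + 133254\right) \left(-239703 + u\right)} = \frac{1}{\left(-296578 + 133254\right) \left(-239703 - 46371\right)} = \frac{1}{\left(-163324\right) \left(-286074\right)} = \frac{1}{46722749976}$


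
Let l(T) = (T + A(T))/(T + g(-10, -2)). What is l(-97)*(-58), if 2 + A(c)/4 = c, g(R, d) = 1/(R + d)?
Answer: -343128/1165 ≈ -294.53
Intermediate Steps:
A(c) = -8 + 4*c
l(T) = (-8 + 5*T)/(-1/12 + T) (l(T) = (T + (-8 + 4*T))/(T + 1/(-10 - 2)) = (-8 + 5*T)/(T + 1/(-12)) = (-8 + 5*T)/(T - 1/12) = (-8 + 5*T)/(-1/12 + T))
l(-97)*(-58) = (12*(-8 + 5*(-97))/(-1 + 12*(-97)))*(-58) = (12*(-8 - 485)/(-1 - 1164))*(-58) = (12*(-493)/(-1165))*(-58) = (12*(-1/1165)*(-493))*(-58) = (5916/1165)*(-58) = -343128/1165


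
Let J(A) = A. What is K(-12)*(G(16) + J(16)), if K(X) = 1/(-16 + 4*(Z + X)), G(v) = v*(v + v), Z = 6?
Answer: -66/5 ≈ -13.200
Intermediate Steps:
G(v) = 2*v² (G(v) = v*(2*v) = 2*v²)
K(X) = 1/(8 + 4*X) (K(X) = 1/(-16 + 4*(6 + X)) = 1/(-16 + (24 + 4*X)) = 1/(8 + 4*X))
K(-12)*(G(16) + J(16)) = (1/(4*(2 - 12)))*(2*16² + 16) = ((¼)/(-10))*(2*256 + 16) = ((¼)*(-⅒))*(512 + 16) = -1/40*528 = -66/5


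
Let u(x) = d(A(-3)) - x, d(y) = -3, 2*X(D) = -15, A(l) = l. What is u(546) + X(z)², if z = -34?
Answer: -1971/4 ≈ -492.75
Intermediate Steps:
X(D) = -15/2 (X(D) = (½)*(-15) = -15/2)
u(x) = -3 - x
u(546) + X(z)² = (-3 - 1*546) + (-15/2)² = (-3 - 546) + 225/4 = -549 + 225/4 = -1971/4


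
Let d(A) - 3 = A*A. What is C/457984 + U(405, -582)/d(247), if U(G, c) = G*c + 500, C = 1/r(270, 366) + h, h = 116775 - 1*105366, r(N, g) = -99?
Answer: -1324450850435/345788682624 ≈ -3.8302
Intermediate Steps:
d(A) = 3 + A² (d(A) = 3 + A*A = 3 + A²)
h = 11409 (h = 116775 - 105366 = 11409)
C = 1129490/99 (C = 1/(-99) + 11409 = -1/99 + 11409 = 1129490/99 ≈ 11409.)
U(G, c) = 500 + G*c
C/457984 + U(405, -582)/d(247) = (1129490/99)/457984 + (500 + 405*(-582))/(3 + 247²) = (1129490/99)*(1/457984) + (500 - 235710)/(3 + 61009) = 564745/22670208 - 235210/61012 = 564745/22670208 - 235210*1/61012 = 564745/22670208 - 117605/30506 = -1324450850435/345788682624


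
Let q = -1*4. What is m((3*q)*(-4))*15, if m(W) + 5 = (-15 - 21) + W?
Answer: 105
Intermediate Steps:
q = -4
m(W) = -41 + W (m(W) = -5 + ((-15 - 21) + W) = -5 + (-36 + W) = -41 + W)
m((3*q)*(-4))*15 = (-41 + (3*(-4))*(-4))*15 = (-41 - 12*(-4))*15 = (-41 + 48)*15 = 7*15 = 105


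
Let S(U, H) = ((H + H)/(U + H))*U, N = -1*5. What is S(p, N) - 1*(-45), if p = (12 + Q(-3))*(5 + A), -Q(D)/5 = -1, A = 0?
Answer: 275/8 ≈ 34.375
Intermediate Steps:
Q(D) = 5 (Q(D) = -5*(-1) = 5)
N = -5
p = 85 (p = (12 + 5)*(5 + 0) = 17*5 = 85)
S(U, H) = 2*H*U/(H + U) (S(U, H) = ((2*H)/(H + U))*U = (2*H/(H + U))*U = 2*H*U/(H + U))
S(p, N) - 1*(-45) = 2*(-5)*85/(-5 + 85) - 1*(-45) = 2*(-5)*85/80 + 45 = 2*(-5)*85*(1/80) + 45 = -85/8 + 45 = 275/8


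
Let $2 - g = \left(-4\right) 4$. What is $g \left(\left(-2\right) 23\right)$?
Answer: $-828$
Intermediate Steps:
$g = 18$ ($g = 2 - \left(-4\right) 4 = 2 - -16 = 2 + 16 = 18$)
$g \left(\left(-2\right) 23\right) = 18 \left(\left(-2\right) 23\right) = 18 \left(-46\right) = -828$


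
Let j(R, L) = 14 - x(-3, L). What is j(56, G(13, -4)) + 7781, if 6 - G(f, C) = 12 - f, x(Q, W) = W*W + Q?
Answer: 7749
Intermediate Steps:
x(Q, W) = Q + W² (x(Q, W) = W² + Q = Q + W²)
G(f, C) = -6 + f (G(f, C) = 6 - (12 - f) = 6 + (-12 + f) = -6 + f)
j(R, L) = 17 - L² (j(R, L) = 14 - (-3 + L²) = 14 + (3 - L²) = 17 - L²)
j(56, G(13, -4)) + 7781 = (17 - (-6 + 13)²) + 7781 = (17 - 1*7²) + 7781 = (17 - 1*49) + 7781 = (17 - 49) + 7781 = -32 + 7781 = 7749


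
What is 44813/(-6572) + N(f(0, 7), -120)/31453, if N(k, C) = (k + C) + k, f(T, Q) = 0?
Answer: -1410291929/206709116 ≈ -6.8226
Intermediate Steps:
N(k, C) = C + 2*k (N(k, C) = (C + k) + k = C + 2*k)
44813/(-6572) + N(f(0, 7), -120)/31453 = 44813/(-6572) + (-120 + 2*0)/31453 = 44813*(-1/6572) + (-120 + 0)*(1/31453) = -44813/6572 - 120*1/31453 = -44813/6572 - 120/31453 = -1410291929/206709116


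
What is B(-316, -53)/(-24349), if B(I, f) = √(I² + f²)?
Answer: -√102665/24349 ≈ -0.013159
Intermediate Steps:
B(-316, -53)/(-24349) = √((-316)² + (-53)²)/(-24349) = √(99856 + 2809)*(-1/24349) = √102665*(-1/24349) = -√102665/24349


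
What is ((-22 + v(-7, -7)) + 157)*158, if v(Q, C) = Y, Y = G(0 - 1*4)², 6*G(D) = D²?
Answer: 202082/9 ≈ 22454.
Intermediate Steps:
G(D) = D²/6
Y = 64/9 (Y = ((0 - 1*4)²/6)² = ((0 - 4)²/6)² = ((⅙)*(-4)²)² = ((⅙)*16)² = (8/3)² = 64/9 ≈ 7.1111)
v(Q, C) = 64/9
((-22 + v(-7, -7)) + 157)*158 = ((-22 + 64/9) + 157)*158 = (-134/9 + 157)*158 = (1279/9)*158 = 202082/9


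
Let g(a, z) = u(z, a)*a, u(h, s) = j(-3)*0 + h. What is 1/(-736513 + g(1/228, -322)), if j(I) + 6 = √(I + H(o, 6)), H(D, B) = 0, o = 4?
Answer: -114/83962643 ≈ -1.3577e-6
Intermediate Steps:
j(I) = -6 + √I (j(I) = -6 + √(I + 0) = -6 + √I)
u(h, s) = h (u(h, s) = (-6 + √(-3))*0 + h = (-6 + I*√3)*0 + h = 0 + h = h)
g(a, z) = a*z (g(a, z) = z*a = a*z)
1/(-736513 + g(1/228, -322)) = 1/(-736513 - 322/228) = 1/(-736513 + (1/228)*(-322)) = 1/(-736513 - 161/114) = 1/(-83962643/114) = -114/83962643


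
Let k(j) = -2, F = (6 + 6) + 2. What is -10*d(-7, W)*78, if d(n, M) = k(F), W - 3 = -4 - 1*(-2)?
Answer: 1560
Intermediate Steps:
W = 1 (W = 3 + (-4 - 1*(-2)) = 3 + (-4 + 2) = 3 - 2 = 1)
F = 14 (F = 12 + 2 = 14)
d(n, M) = -2
-10*d(-7, W)*78 = -10*(-2)*78 = 20*78 = 1560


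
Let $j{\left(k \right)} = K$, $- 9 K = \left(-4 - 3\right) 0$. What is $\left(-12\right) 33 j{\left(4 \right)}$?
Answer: $0$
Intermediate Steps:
$K = 0$ ($K = - \frac{\left(-4 - 3\right) 0}{9} = - \frac{\left(-7\right) 0}{9} = \left(- \frac{1}{9}\right) 0 = 0$)
$j{\left(k \right)} = 0$
$\left(-12\right) 33 j{\left(4 \right)} = \left(-12\right) 33 \cdot 0 = \left(-396\right) 0 = 0$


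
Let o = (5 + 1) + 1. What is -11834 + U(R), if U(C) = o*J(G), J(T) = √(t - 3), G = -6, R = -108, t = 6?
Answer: -11834 + 7*√3 ≈ -11822.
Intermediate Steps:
J(T) = √3 (J(T) = √(6 - 3) = √3)
o = 7 (o = 6 + 1 = 7)
U(C) = 7*√3
-11834 + U(R) = -11834 + 7*√3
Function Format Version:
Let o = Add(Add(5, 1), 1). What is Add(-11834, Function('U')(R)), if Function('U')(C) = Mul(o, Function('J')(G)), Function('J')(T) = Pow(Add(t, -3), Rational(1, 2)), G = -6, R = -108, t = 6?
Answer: Add(-11834, Mul(7, Pow(3, Rational(1, 2)))) ≈ -11822.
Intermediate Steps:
Function('J')(T) = Pow(3, Rational(1, 2)) (Function('J')(T) = Pow(Add(6, -3), Rational(1, 2)) = Pow(3, Rational(1, 2)))
o = 7 (o = Add(6, 1) = 7)
Function('U')(C) = Mul(7, Pow(3, Rational(1, 2)))
Add(-11834, Function('U')(R)) = Add(-11834, Mul(7, Pow(3, Rational(1, 2))))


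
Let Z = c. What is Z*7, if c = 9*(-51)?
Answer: -3213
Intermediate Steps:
c = -459
Z = -459
Z*7 = -459*7 = -3213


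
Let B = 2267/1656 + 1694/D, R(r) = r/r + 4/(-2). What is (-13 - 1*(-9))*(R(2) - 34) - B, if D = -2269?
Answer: 523706401/3757464 ≈ 139.38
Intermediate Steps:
R(r) = -1 (R(r) = 1 + 4*(-1/2) = 1 - 2 = -1)
B = 2338559/3757464 (B = 2267/1656 + 1694/(-2269) = 2267*(1/1656) + 1694*(-1/2269) = 2267/1656 - 1694/2269 = 2338559/3757464 ≈ 0.62238)
(-13 - 1*(-9))*(R(2) - 34) - B = (-13 - 1*(-9))*(-1 - 34) - 1*2338559/3757464 = (-13 + 9)*(-35) - 2338559/3757464 = -4*(-35) - 2338559/3757464 = 140 - 2338559/3757464 = 523706401/3757464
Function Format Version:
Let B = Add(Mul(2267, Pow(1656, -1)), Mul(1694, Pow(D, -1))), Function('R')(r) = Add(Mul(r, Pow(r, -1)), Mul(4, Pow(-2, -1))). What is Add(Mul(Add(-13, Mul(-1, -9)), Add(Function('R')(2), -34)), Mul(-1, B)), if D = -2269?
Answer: Rational(523706401, 3757464) ≈ 139.38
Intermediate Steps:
Function('R')(r) = -1 (Function('R')(r) = Add(1, Mul(4, Rational(-1, 2))) = Add(1, -2) = -1)
B = Rational(2338559, 3757464) (B = Add(Mul(2267, Pow(1656, -1)), Mul(1694, Pow(-2269, -1))) = Add(Mul(2267, Rational(1, 1656)), Mul(1694, Rational(-1, 2269))) = Add(Rational(2267, 1656), Rational(-1694, 2269)) = Rational(2338559, 3757464) ≈ 0.62238)
Add(Mul(Add(-13, Mul(-1, -9)), Add(Function('R')(2), -34)), Mul(-1, B)) = Add(Mul(Add(-13, Mul(-1, -9)), Add(-1, -34)), Mul(-1, Rational(2338559, 3757464))) = Add(Mul(Add(-13, 9), -35), Rational(-2338559, 3757464)) = Add(Mul(-4, -35), Rational(-2338559, 3757464)) = Add(140, Rational(-2338559, 3757464)) = Rational(523706401, 3757464)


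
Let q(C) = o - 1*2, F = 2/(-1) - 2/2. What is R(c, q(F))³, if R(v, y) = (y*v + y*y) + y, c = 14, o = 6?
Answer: 438976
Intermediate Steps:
F = -3 (F = 2*(-1) - 2*½ = -2 - 1 = -3)
q(C) = 4 (q(C) = 6 - 1*2 = 6 - 2 = 4)
R(v, y) = y + y² + v*y (R(v, y) = (v*y + y²) + y = (y² + v*y) + y = y + y² + v*y)
R(c, q(F))³ = (4*(1 + 14 + 4))³ = (4*19)³ = 76³ = 438976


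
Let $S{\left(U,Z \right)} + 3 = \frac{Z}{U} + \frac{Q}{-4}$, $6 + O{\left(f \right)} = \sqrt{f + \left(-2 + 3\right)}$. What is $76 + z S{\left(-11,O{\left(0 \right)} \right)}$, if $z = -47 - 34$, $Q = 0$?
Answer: $\frac{3104}{11} \approx 282.18$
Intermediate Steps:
$O{\left(f \right)} = -6 + \sqrt{1 + f}$ ($O{\left(f \right)} = -6 + \sqrt{f + \left(-2 + 3\right)} = -6 + \sqrt{f + 1} = -6 + \sqrt{1 + f}$)
$S{\left(U,Z \right)} = -3 + \frac{Z}{U}$ ($S{\left(U,Z \right)} = -3 + \left(\frac{Z}{U} + \frac{0}{-4}\right) = -3 + \left(\frac{Z}{U} + 0 \left(- \frac{1}{4}\right)\right) = -3 + \left(\frac{Z}{U} + 0\right) = -3 + \frac{Z}{U}$)
$z = -81$ ($z = -47 - 34 = -81$)
$76 + z S{\left(-11,O{\left(0 \right)} \right)} = 76 - 81 \left(-3 + \frac{-6 + \sqrt{1 + 0}}{-11}\right) = 76 - 81 \left(-3 + \left(-6 + \sqrt{1}\right) \left(- \frac{1}{11}\right)\right) = 76 - 81 \left(-3 + \left(-6 + 1\right) \left(- \frac{1}{11}\right)\right) = 76 - 81 \left(-3 - - \frac{5}{11}\right) = 76 - 81 \left(-3 + \frac{5}{11}\right) = 76 - - \frac{2268}{11} = 76 + \frac{2268}{11} = \frac{3104}{11}$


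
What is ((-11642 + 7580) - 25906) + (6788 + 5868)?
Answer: -17312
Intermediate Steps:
((-11642 + 7580) - 25906) + (6788 + 5868) = (-4062 - 25906) + 12656 = -29968 + 12656 = -17312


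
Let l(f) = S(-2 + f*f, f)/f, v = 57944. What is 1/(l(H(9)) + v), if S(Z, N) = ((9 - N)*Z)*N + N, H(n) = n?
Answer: 1/57945 ≈ 1.7258e-5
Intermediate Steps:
S(Z, N) = N + N*Z*(9 - N) (S(Z, N) = (Z*(9 - N))*N + N = N*Z*(9 - N) + N = N + N*Z*(9 - N))
l(f) = -17 + 9*f² - f*(-2 + f²) (l(f) = (f*(1 + 9*(-2 + f*f) - f*(-2 + f*f)))/f = (f*(1 + 9*(-2 + f²) - f*(-2 + f²)))/f = (f*(1 + (-18 + 9*f²) - f*(-2 + f²)))/f = (f*(-17 + 9*f² - f*(-2 + f²)))/f = -17 + 9*f² - f*(-2 + f²))
1/(l(H(9)) + v) = 1/((-17 + 9*9² - 1*9*(-2 + 9²)) + 57944) = 1/((-17 + 9*81 - 1*9*(-2 + 81)) + 57944) = 1/((-17 + 729 - 1*9*79) + 57944) = 1/((-17 + 729 - 711) + 57944) = 1/(1 + 57944) = 1/57945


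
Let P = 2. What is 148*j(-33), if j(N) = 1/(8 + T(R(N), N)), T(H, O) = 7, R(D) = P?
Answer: 148/15 ≈ 9.8667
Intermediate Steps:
R(D) = 2
j(N) = 1/15 (j(N) = 1/(8 + 7) = 1/15)
148*j(-33) = 148*(1/15) = 148/15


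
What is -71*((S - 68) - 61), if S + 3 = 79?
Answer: 3763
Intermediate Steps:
S = 76 (S = -3 + 79 = 76)
-71*((S - 68) - 61) = -71*((76 - 68) - 61) = -71*(8 - 61) = -71*(-53) = 3763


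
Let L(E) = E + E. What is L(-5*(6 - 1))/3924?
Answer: -25/1962 ≈ -0.012742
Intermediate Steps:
L(E) = 2*E
L(-5*(6 - 1))/3924 = (2*(-5*(6 - 1)))/3924 = (2*(-5*5))*(1/3924) = (2*(-25))*(1/3924) = -50*1/3924 = -25/1962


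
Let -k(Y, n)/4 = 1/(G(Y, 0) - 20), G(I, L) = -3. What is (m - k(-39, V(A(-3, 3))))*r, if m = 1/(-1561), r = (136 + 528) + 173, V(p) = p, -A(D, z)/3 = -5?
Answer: -5245479/35903 ≈ -146.10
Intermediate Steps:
A(D, z) = 15 (A(D, z) = -3*(-5) = 15)
k(Y, n) = 4/23 (k(Y, n) = -4/(-3 - 20) = -4/(-23) = -4*(-1/23) = 4/23)
r = 837 (r = 664 + 173 = 837)
m = -1/1561 ≈ -0.00064061
(m - k(-39, V(A(-3, 3))))*r = (-1/1561 - 1*4/23)*837 = (-1/1561 - 4/23)*837 = -6267/35903*837 = -5245479/35903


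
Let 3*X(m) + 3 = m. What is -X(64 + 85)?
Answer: -146/3 ≈ -48.667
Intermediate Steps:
X(m) = -1 + m/3
-X(64 + 85) = -(-1 + (64 + 85)/3) = -(-1 + (1/3)*149) = -(-1 + 149/3) = -1*146/3 = -146/3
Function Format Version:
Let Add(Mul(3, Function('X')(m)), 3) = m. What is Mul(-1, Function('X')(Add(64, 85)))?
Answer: Rational(-146, 3) ≈ -48.667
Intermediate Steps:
Function('X')(m) = Add(-1, Mul(Rational(1, 3), m))
Mul(-1, Function('X')(Add(64, 85))) = Mul(-1, Add(-1, Mul(Rational(1, 3), Add(64, 85)))) = Mul(-1, Add(-1, Mul(Rational(1, 3), 149))) = Mul(-1, Add(-1, Rational(149, 3))) = Mul(-1, Rational(146, 3)) = Rational(-146, 3)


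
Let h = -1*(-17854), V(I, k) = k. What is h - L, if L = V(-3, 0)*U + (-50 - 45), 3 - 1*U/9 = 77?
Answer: 17949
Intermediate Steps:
U = -666 (U = 27 - 9*77 = 27 - 693 = -666)
h = 17854
L = -95 (L = 0*(-666) + (-50 - 45) = 0 - 95 = -95)
h - L = 17854 - 1*(-95) = 17854 + 95 = 17949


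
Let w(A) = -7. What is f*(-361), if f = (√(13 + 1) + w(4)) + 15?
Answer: -2888 - 361*√14 ≈ -4238.7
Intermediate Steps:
f = 8 + √14 (f = (√(13 + 1) - 7) + 15 = (√14 - 7) + 15 = (-7 + √14) + 15 = 8 + √14 ≈ 11.742)
f*(-361) = (8 + √14)*(-361) = -2888 - 361*√14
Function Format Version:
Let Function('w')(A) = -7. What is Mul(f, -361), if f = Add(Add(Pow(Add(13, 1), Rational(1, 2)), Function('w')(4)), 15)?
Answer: Add(-2888, Mul(-361, Pow(14, Rational(1, 2)))) ≈ -4238.7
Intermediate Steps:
f = Add(8, Pow(14, Rational(1, 2))) (f = Add(Add(Pow(Add(13, 1), Rational(1, 2)), -7), 15) = Add(Add(Pow(14, Rational(1, 2)), -7), 15) = Add(Add(-7, Pow(14, Rational(1, 2))), 15) = Add(8, Pow(14, Rational(1, 2))) ≈ 11.742)
Mul(f, -361) = Mul(Add(8, Pow(14, Rational(1, 2))), -361) = Add(-2888, Mul(-361, Pow(14, Rational(1, 2))))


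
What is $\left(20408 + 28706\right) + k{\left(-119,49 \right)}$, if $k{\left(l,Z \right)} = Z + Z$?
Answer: $49212$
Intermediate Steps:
$k{\left(l,Z \right)} = 2 Z$
$\left(20408 + 28706\right) + k{\left(-119,49 \right)} = \left(20408 + 28706\right) + 2 \cdot 49 = 49114 + 98 = 49212$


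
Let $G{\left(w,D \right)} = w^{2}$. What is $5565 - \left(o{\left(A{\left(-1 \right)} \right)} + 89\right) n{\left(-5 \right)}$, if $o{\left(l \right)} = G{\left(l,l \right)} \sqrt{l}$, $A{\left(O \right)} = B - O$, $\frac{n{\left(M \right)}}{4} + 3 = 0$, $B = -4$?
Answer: $6633 + 108 i \sqrt{3} \approx 6633.0 + 187.06 i$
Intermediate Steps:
$n{\left(M \right)} = -12$ ($n{\left(M \right)} = -12 + 4 \cdot 0 = -12 + 0 = -12$)
$A{\left(O \right)} = -4 - O$
$o{\left(l \right)} = l^{\frac{5}{2}}$ ($o{\left(l \right)} = l^{2} \sqrt{l} = l^{\frac{5}{2}}$)
$5565 - \left(o{\left(A{\left(-1 \right)} \right)} + 89\right) n{\left(-5 \right)} = 5565 - \left(\left(-4 - -1\right)^{\frac{5}{2}} + 89\right) \left(-12\right) = 5565 - \left(\left(-4 + 1\right)^{\frac{5}{2}} + 89\right) \left(-12\right) = 5565 - \left(\left(-3\right)^{\frac{5}{2}} + 89\right) \left(-12\right) = 5565 - \left(9 i \sqrt{3} + 89\right) \left(-12\right) = 5565 - \left(89 + 9 i \sqrt{3}\right) \left(-12\right) = 5565 - \left(-1068 - 108 i \sqrt{3}\right) = 5565 + \left(1068 + 108 i \sqrt{3}\right) = 6633 + 108 i \sqrt{3}$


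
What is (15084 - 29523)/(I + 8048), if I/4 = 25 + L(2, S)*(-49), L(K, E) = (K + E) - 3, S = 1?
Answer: -4813/2716 ≈ -1.7721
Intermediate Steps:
L(K, E) = -3 + E + K (L(K, E) = (E + K) - 3 = -3 + E + K)
I = 100 (I = 4*(25 + (-3 + 1 + 2)*(-49)) = 4*(25 + 0*(-49)) = 4*(25 + 0) = 4*25 = 100)
(15084 - 29523)/(I + 8048) = (15084 - 29523)/(100 + 8048) = -14439/8148 = -14439*1/8148 = -4813/2716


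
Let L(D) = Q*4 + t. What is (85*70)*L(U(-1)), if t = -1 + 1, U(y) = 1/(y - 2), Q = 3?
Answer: 71400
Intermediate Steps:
U(y) = 1/(-2 + y)
t = 0
L(D) = 12 (L(D) = 3*4 + 0 = 12 + 0 = 12)
(85*70)*L(U(-1)) = (85*70)*12 = 5950*12 = 71400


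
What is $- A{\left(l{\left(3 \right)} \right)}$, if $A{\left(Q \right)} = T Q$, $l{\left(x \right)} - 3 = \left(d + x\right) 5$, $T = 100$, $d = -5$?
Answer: $700$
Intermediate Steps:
$l{\left(x \right)} = -22 + 5 x$ ($l{\left(x \right)} = 3 + \left(-5 + x\right) 5 = 3 + \left(-25 + 5 x\right) = -22 + 5 x$)
$A{\left(Q \right)} = 100 Q$
$- A{\left(l{\left(3 \right)} \right)} = - 100 \left(-22 + 5 \cdot 3\right) = - 100 \left(-22 + 15\right) = - 100 \left(-7\right) = \left(-1\right) \left(-700\right) = 700$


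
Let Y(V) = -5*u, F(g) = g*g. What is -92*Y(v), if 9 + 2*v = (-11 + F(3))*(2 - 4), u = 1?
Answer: 460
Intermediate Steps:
F(g) = g²
v = -5/2 (v = -9/2 + ((-11 + 3²)*(2 - 4))/2 = -9/2 + ((-11 + 9)*(-2))/2 = -9/2 + (-2*(-2))/2 = -9/2 + (½)*4 = -9/2 + 2 = -5/2 ≈ -2.5000)
Y(V) = -5 (Y(V) = -5*1 = -5)
-92*Y(v) = -92*(-5) = 460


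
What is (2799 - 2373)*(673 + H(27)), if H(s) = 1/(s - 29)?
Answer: 286485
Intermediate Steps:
H(s) = 1/(-29 + s)
(2799 - 2373)*(673 + H(27)) = (2799 - 2373)*(673 + 1/(-29 + 27)) = 426*(673 + 1/(-2)) = 426*(673 - ½) = 426*(1345/2) = 286485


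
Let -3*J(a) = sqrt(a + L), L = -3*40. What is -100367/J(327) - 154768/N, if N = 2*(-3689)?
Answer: 4552/217 + 100367*sqrt(23)/23 ≈ 20949.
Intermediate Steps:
L = -120
J(a) = -sqrt(-120 + a)/3 (J(a) = -sqrt(a - 120)/3 = -sqrt(-120 + a)/3)
N = -7378
-100367/J(327) - 154768/N = -100367*(-3/sqrt(-120 + 327)) - 154768/(-7378) = -100367*(-sqrt(23)/23) - 154768*(-1/7378) = -100367*(-sqrt(23)/23) + 4552/217 = -(-100367)*sqrt(23)/23 + 4552/217 = 100367*sqrt(23)/23 + 4552/217 = 4552/217 + 100367*sqrt(23)/23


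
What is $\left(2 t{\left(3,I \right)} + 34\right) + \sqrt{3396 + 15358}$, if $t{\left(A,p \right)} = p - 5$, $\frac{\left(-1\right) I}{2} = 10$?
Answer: $-16 + \sqrt{18754} \approx 120.95$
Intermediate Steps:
$I = -20$ ($I = \left(-2\right) 10 = -20$)
$t{\left(A,p \right)} = -5 + p$ ($t{\left(A,p \right)} = p - 5 = -5 + p$)
$\left(2 t{\left(3,I \right)} + 34\right) + \sqrt{3396 + 15358} = \left(2 \left(-5 - 20\right) + 34\right) + \sqrt{3396 + 15358} = \left(2 \left(-25\right) + 34\right) + \sqrt{18754} = \left(-50 + 34\right) + \sqrt{18754} = -16 + \sqrt{18754}$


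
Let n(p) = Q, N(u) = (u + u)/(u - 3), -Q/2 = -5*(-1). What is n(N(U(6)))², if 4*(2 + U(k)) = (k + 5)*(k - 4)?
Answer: 100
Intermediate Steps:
Q = -10 (Q = -(-10)*(-1) = -2*5 = -10)
U(k) = -2 + (-4 + k)*(5 + k)/4 (U(k) = -2 + ((k + 5)*(k - 4))/4 = -2 + ((5 + k)*(-4 + k))/4 = -2 + ((-4 + k)*(5 + k))/4 = -2 + (-4 + k)*(5 + k)/4)
N(u) = 2*u/(-3 + u) (N(u) = (2*u)/(-3 + u) = 2*u/(-3 + u))
n(p) = -10
n(N(U(6)))² = (-10)² = 100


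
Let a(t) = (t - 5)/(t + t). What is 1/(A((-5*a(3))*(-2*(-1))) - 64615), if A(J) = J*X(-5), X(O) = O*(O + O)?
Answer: -3/193345 ≈ -1.5516e-5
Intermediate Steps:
X(O) = 2*O**2 (X(O) = O*(2*O) = 2*O**2)
a(t) = (-5 + t)/(2*t) (a(t) = (-5 + t)/((2*t)) = (-5 + t)*(1/(2*t)) = (-5 + t)/(2*t))
A(J) = 50*J (A(J) = J*(2*(-5)**2) = J*(2*25) = J*50 = 50*J)
1/(A((-5*a(3))*(-2*(-1))) - 64615) = 1/(50*((-5*(-5 + 3)/(2*3))*(-2*(-1))) - 64615) = 1/(50*(-5*(-2)/(2*3)*2) - 64615) = 1/(50*(-5*(-1/3)*2) - 64615) = 1/(50*((5/3)*2) - 64615) = 1/(50*(10/3) - 64615) = 1/(500/3 - 64615) = 1/(-193345/3) = -3/193345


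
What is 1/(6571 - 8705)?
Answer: -1/2134 ≈ -0.00046860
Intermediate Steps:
1/(6571 - 8705) = 1/(-2134) = -1/2134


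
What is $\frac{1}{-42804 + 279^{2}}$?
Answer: $\frac{1}{35037} \approx 2.8541 \cdot 10^{-5}$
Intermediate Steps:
$\frac{1}{-42804 + 279^{2}} = \frac{1}{-42804 + 77841} = \frac{1}{35037}$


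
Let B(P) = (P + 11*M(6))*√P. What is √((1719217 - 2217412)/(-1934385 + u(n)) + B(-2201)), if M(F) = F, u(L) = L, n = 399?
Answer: √(107055795030 - 887282716210940*I*√2201)/644662 ≈ 223.79 - 223.79*I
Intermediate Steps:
B(P) = √P*(66 + P) (B(P) = (P + 11*6)*√P = (P + 66)*√P = (66 + P)*√P = √P*(66 + P))
√((1719217 - 2217412)/(-1934385 + u(n)) + B(-2201)) = √((1719217 - 2217412)/(-1934385 + 399) + √(-2201)*(66 - 2201)) = √(-498195/(-1933986) + (I*√2201)*(-2135)) = √(-498195*(-1/1933986) - 2135*I*√2201) = √(166065/644662 - 2135*I*√2201)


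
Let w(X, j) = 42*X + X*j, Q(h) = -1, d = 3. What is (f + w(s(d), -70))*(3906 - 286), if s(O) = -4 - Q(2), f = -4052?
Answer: -14364160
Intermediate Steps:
s(O) = -3 (s(O) = -4 - 1*(-1) = -4 + 1 = -3)
(f + w(s(d), -70))*(3906 - 286) = (-4052 - 3*(42 - 70))*(3906 - 286) = (-4052 - 3*(-28))*3620 = (-4052 + 84)*3620 = -3968*3620 = -14364160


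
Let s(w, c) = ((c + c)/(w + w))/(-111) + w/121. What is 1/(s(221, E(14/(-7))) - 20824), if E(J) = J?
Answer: -2968251/61805437231 ≈ -4.8026e-5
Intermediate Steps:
s(w, c) = w/121 - c/(111*w) (s(w, c) = ((2*c)/((2*w)))*(-1/111) + w*(1/121) = ((2*c)*(1/(2*w)))*(-1/111) + w/121 = (c/w)*(-1/111) + w/121 = -c/(111*w) + w/121 = w/121 - c/(111*w))
1/(s(221, E(14/(-7))) - 20824) = 1/(((1/121)*221 - 1/111*14/(-7)/221) - 20824) = 1/((221/121 - 1/111*14*(-1/7)*1/221) - 20824) = 1/((221/121 - 1/111*(-2)*1/221) - 20824) = 1/((221/121 + 2/24531) - 20824) = 1/(5421593/2968251 - 20824) = 1/(-61805437231/2968251) = -2968251/61805437231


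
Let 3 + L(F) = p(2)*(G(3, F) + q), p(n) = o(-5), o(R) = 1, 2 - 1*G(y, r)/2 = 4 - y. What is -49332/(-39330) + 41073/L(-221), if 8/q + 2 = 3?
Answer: 269291069/45885 ≈ 5868.8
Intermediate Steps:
G(y, r) = -4 + 2*y (G(y, r) = 4 - 2*(4 - y) = 4 + (-8 + 2*y) = -4 + 2*y)
q = 8 (q = 8/(-2 + 3) = 8/1 = 8*1 = 8)
p(n) = 1
L(F) = 7 (L(F) = -3 + 1*((-4 + 2*3) + 8) = -3 + 1*((-4 + 6) + 8) = -3 + 1*(2 + 8) = -3 + 1*10 = -3 + 10 = 7)
-49332/(-39330) + 41073/L(-221) = -49332/(-39330) + 41073/7 = -49332*(-1/39330) + 41073*(⅐) = 8222/6555 + 41073/7 = 269291069/45885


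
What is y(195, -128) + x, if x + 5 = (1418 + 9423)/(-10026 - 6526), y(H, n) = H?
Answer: 3134039/16552 ≈ 189.34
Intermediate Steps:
x = -93601/16552 (x = -5 + (1418 + 9423)/(-10026 - 6526) = -5 + 10841/(-16552) = -5 + 10841*(-1/16552) = -5 - 10841/16552 = -93601/16552 ≈ -5.6550)
y(195, -128) + x = 195 - 93601/16552 = 3134039/16552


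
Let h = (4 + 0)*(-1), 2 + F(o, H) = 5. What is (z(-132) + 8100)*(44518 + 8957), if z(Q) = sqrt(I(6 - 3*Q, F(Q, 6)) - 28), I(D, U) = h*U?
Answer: 433147500 + 106950*I*sqrt(10) ≈ 4.3315e+8 + 3.3821e+5*I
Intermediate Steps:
F(o, H) = 3 (F(o, H) = -2 + 5 = 3)
h = -4 (h = 4*(-1) = -4)
I(D, U) = -4*U
z(Q) = 2*I*sqrt(10) (z(Q) = sqrt(-4*3 - 28) = sqrt(-12 - 28) = sqrt(-40) = 2*I*sqrt(10))
(z(-132) + 8100)*(44518 + 8957) = (2*I*sqrt(10) + 8100)*(44518 + 8957) = (8100 + 2*I*sqrt(10))*53475 = 433147500 + 106950*I*sqrt(10)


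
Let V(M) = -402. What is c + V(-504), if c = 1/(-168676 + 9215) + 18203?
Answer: 2838565260/159461 ≈ 17801.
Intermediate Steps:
c = 2902668582/159461 (c = 1/(-159461) + 18203 = -1/159461 + 18203 = 2902668582/159461 ≈ 18203.)
c + V(-504) = 2902668582/159461 - 402 = 2838565260/159461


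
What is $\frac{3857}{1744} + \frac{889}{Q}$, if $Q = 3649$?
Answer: $\frac{15624609}{6363856} \approx 2.4552$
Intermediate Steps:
$\frac{3857}{1744} + \frac{889}{Q} = \frac{3857}{1744} + \frac{889}{3649} = \frac{15624609}{6363856}$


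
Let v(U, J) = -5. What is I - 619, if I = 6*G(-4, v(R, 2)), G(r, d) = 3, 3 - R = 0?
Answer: -601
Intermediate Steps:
R = 3 (R = 3 - 1*0 = 3 + 0 = 3)
I = 18 (I = 6*3 = 18)
I - 619 = 18 - 619 = -601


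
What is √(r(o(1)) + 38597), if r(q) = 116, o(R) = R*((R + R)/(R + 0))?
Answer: √38713 ≈ 196.76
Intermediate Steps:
o(R) = 2*R (o(R) = R*((2*R)/R) = R*2 = 2*R)
√(r(o(1)) + 38597) = √(116 + 38597) = √38713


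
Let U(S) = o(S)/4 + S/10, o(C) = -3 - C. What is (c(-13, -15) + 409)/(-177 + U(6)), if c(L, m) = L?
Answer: -880/397 ≈ -2.2166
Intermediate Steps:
U(S) = -¾ - 3*S/20 (U(S) = (-3 - S)/4 + S/10 = (-3 - S)*(¼) + S*(⅒) = (-¾ - S/4) + S/10 = -¾ - 3*S/20)
(c(-13, -15) + 409)/(-177 + U(6)) = (-13 + 409)/(-177 + (-¾ - 3/20*6)) = 396/(-177 + (-¾ - 9/10)) = 396/(-177 - 33/20) = 396/(-3573/20) = 396*(-20/3573) = -880/397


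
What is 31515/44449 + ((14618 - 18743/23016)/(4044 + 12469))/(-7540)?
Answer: 47902834876307/67573718129568 ≈ 0.70890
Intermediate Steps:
31515/44449 + ((14618 - 18743/23016)/(4044 + 12469))/(-7540) = 31515*(1/44449) + ((14618 - 18743*1/23016)/16513)*(-1/7540) = 31515/44449 + ((14618 - 18743/23016)*(1/16513))*(-1/7540) = 31515/44449 + ((336429145/23016)*(1/16513))*(-1/7540) = 31515/44449 + (336429145/380063208)*(-1/7540) = 31515/44449 - 178477/1520252832 = 47902834876307/67573718129568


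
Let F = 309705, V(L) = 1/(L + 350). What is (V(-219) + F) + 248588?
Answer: 73136384/131 ≈ 5.5829e+5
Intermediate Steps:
V(L) = 1/(350 + L)
(V(-219) + F) + 248588 = (1/(350 - 219) + 309705) + 248588 = (1/131 + 309705) + 248588 = 40571356/131 + 248588 = 73136384/131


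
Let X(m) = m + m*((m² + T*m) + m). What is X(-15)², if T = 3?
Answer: 6200100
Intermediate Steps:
X(m) = m + m*(m² + 4*m) (X(m) = m + m*((m² + 3*m) + m) = m + m*(m² + 4*m))
X(-15)² = (-15*(1 + (-15)² + 4*(-15)))² = (-15*(1 + 225 - 60))² = (-15*166)² = (-2490)² = 6200100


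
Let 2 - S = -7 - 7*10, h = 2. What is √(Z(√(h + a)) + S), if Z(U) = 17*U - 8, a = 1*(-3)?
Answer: √(71 + 17*I) ≈ 8.4855 + 1.0017*I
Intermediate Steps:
S = 79 (S = 2 - (-7 - 7*10) = 2 - (-7 - 70) = 2 - 1*(-77) = 2 + 77 = 79)
a = -3
Z(U) = -8 + 17*U
√(Z(√(h + a)) + S) = √((-8 + 17*√(2 - 3)) + 79) = √((-8 + 17*√(-1)) + 79) = √((-8 + 17*I) + 79) = √(71 + 17*I)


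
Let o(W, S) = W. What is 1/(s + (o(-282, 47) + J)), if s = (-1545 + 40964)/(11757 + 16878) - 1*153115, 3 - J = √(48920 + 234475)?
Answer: -125776310172585/19292925805207619566 + 819963225*√283395/19292925805207619566 ≈ -6.4967e-6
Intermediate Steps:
J = 3 - √283395 (J = 3 - √(48920 + 234475) = 3 - √283395 ≈ -529.35)
s = -4384408606/28635 (s = 39419/28635 - 153115 = -4384408606/28635 ≈ -1.5311e+5)
1/(s + (o(-282, 47) + J)) = 1/(-4384408606/28635 + (-282 + (3 - √283395))) = 1/(-4384408606/28635 + (-279 - √283395)) = 1/(-4392397771/28635 - √283395)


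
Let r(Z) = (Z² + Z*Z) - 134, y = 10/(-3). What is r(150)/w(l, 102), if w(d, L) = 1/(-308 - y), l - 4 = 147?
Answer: -41007524/3 ≈ -1.3669e+7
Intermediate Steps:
y = -10/3 (y = 10*(-⅓) = -10/3 ≈ -3.3333)
l = 151 (l = 4 + 147 = 151)
w(d, L) = -3/914 (w(d, L) = 1/(-308 - 1*(-10/3)) = 1/(-308 + 10/3) = 1/(-914/3) = -3/914)
r(Z) = -134 + 2*Z² (r(Z) = (Z² + Z²) - 134 = 2*Z² - 134 = -134 + 2*Z²)
r(150)/w(l, 102) = (-134 + 2*150²)/(-3/914) = (-134 + 2*22500)*(-914/3) = (-134 + 45000)*(-914/3) = 44866*(-914/3) = -41007524/3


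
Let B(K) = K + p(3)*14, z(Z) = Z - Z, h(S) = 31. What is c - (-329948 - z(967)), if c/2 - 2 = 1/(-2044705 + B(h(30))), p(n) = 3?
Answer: 337315208831/1022316 ≈ 3.2995e+5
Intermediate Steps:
z(Z) = 0
B(K) = 42 + K (B(K) = K + 3*14 = K + 42 = 42 + K)
c = 4089263/1022316 (c = 4 + 2/(-2044705 + (42 + 31)) = 4 + 2/(-2044705 + 73) = 4 + 2/(-2044632) = 4 + 2*(-1/2044632) = 4 - 1/1022316 = 4089263/1022316 ≈ 4.0000)
c - (-329948 - z(967)) = 4089263/1022316 - (-329948 - 1*0) = 4089263/1022316 - (-329948 + 0) = 4089263/1022316 - 1*(-329948) = 4089263/1022316 + 329948 = 337315208831/1022316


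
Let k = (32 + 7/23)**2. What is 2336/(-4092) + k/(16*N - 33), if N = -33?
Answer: -2033221/836349 ≈ -2.4311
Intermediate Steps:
k = 552049/529 (k = (32 + 7*(1/23))**2 = (32 + 7/23)**2 = (743/23)**2 = 552049/529 ≈ 1043.6)
2336/(-4092) + k/(16*N - 33) = 2336/(-4092) + 552049/(529*(16*(-33) - 33)) = 2336*(-1/4092) + 552049/(529*(-528 - 33)) = -584/1023 + (552049/529)/(-561) = -584/1023 + (552049/529)*(-1/561) = -584/1023 - 552049/296769 = -2033221/836349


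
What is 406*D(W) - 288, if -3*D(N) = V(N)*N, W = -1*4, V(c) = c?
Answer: -7360/3 ≈ -2453.3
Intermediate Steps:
W = -4
D(N) = -N²/3 (D(N) = -N*N/3 = -N²/3)
406*D(W) - 288 = 406*(-⅓*(-4)²) - 288 = 406*(-⅓*16) - 288 = 406*(-16/3) - 288 = -6496/3 - 288 = -7360/3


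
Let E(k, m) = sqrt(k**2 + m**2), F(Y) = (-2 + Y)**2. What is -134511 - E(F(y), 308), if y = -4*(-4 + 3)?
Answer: -134511 - 4*sqrt(5930) ≈ -1.3482e+5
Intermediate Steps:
y = 4 (y = -4*(-1) = 4)
-134511 - E(F(y), 308) = -134511 - sqrt(((-2 + 4)**2)**2 + 308**2) = -134511 - sqrt((2**2)**2 + 94864) = -134511 - sqrt(4**2 + 94864) = -134511 - sqrt(16 + 94864) = -134511 - sqrt(94880) = -134511 - 4*sqrt(5930)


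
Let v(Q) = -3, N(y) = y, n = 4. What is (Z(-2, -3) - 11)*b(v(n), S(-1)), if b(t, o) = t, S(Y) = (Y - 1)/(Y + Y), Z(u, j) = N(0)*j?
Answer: 33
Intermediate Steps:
Z(u, j) = 0 (Z(u, j) = 0*j = 0)
S(Y) = (-1 + Y)/(2*Y) (S(Y) = (-1 + Y)/((2*Y)) = (-1 + Y)*(1/(2*Y)) = (-1 + Y)/(2*Y))
(Z(-2, -3) - 11)*b(v(n), S(-1)) = (0 - 11)*(-3) = -11*(-3) = 33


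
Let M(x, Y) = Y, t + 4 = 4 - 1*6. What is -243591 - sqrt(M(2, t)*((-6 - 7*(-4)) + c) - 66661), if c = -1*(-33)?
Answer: -243591 - I*sqrt(66991) ≈ -2.4359e+5 - 258.83*I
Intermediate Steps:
t = -6 (t = -4 + (4 - 1*6) = -4 + (4 - 6) = -4 - 2 = -6)
c = 33
-243591 - sqrt(M(2, t)*((-6 - 7*(-4)) + c) - 66661) = -243591 - sqrt(-6*((-6 - 7*(-4)) + 33) - 66661) = -243591 - sqrt(-6*((-6 + 28) + 33) - 66661) = -243591 - sqrt(-6*(22 + 33) - 66661) = -243591 - sqrt(-6*55 - 66661) = -243591 - sqrt(-330 - 66661) = -243591 - sqrt(-66991) = -243591 - I*sqrt(66991)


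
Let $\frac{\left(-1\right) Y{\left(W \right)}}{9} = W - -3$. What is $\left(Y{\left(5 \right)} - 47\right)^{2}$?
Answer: $14161$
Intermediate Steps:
$Y{\left(W \right)} = -27 - 9 W$ ($Y{\left(W \right)} = - 9 \left(W - -3\right) = - 9 \left(W + 3\right) = - 9 \left(3 + W\right) = -27 - 9 W$)
$\left(Y{\left(5 \right)} - 47\right)^{2} = \left(\left(-27 - 45\right) - 47\right)^{2} = \left(-72 - 47\right)^{2} = \left(-119\right)^{2} = 14161$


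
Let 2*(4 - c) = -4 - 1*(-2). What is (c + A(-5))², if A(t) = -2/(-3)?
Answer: 289/9 ≈ 32.111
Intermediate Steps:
A(t) = ⅔ (A(t) = -2*(-⅓) = ⅔)
c = 5 (c = 4 - (-4 - 1*(-2))/2 = 4 - (-4 + 2)/2 = 4 - ½*(-2) = 4 + 1 = 5)
(c + A(-5))² = (5 + ⅔)² = (17/3)² = 289/9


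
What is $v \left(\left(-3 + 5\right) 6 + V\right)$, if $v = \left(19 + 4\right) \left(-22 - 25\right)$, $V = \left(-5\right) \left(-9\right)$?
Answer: $-61617$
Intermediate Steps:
$V = 45$
$v = -1081$ ($v = 23 \left(-47\right) = -1081$)
$v \left(\left(-3 + 5\right) 6 + V\right) = - 1081 \left(\left(-3 + 5\right) 6 + 45\right) = - 1081 \left(2 \cdot 6 + 45\right) = - 1081 \left(12 + 45\right) = \left(-1081\right) 57 = -61617$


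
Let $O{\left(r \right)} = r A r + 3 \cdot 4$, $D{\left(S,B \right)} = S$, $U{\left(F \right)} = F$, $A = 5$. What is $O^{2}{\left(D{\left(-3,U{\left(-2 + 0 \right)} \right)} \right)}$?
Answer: $3249$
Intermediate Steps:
$O{\left(r \right)} = 12 + 5 r^{2}$ ($O{\left(r \right)} = r 5 r + 3 \cdot 4 = 5 r r + 12 = 5 r^{2} + 12 = 12 + 5 r^{2}$)
$O^{2}{\left(D{\left(-3,U{\left(-2 + 0 \right)} \right)} \right)} = \left(12 + 5 \left(-3\right)^{2}\right)^{2} = \left(12 + 5 \cdot 9\right)^{2} = \left(12 + 45\right)^{2} = 57^{2} = 3249$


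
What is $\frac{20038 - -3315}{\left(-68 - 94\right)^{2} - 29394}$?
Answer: $- \frac{23353}{3150} \approx -7.4137$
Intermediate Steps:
$\frac{20038 - -3315}{\left(-68 - 94\right)^{2} - 29394} = \frac{20038 + 3315}{\left(-162\right)^{2} - 29394} = \frac{23353}{26244 - 29394} = \frac{23353}{-3150} = 23353 \left(- \frac{1}{3150}\right) = - \frac{23353}{3150}$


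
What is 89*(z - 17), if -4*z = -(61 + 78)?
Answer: 6319/4 ≈ 1579.8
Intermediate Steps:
z = 139/4 (z = -(-1)*(61 + 78)/4 = -(-1)*139/4 = -¼*(-139) = 139/4 ≈ 34.750)
89*(z - 17) = 89*(139/4 - 17) = 89*(71/4) = 6319/4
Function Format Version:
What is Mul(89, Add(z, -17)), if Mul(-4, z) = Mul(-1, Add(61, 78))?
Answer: Rational(6319, 4) ≈ 1579.8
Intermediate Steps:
z = Rational(139, 4) (z = Mul(Rational(-1, 4), Mul(-1, Add(61, 78))) = Mul(Rational(-1, 4), Mul(-1, 139)) = Mul(Rational(-1, 4), -139) = Rational(139, 4) ≈ 34.750)
Mul(89, Add(z, -17)) = Mul(89, Add(Rational(139, 4), -17)) = Mul(89, Rational(71, 4)) = Rational(6319, 4)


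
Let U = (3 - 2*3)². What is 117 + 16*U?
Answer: 261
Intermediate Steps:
U = 9 (U = (3 - 6)² = (-3)² = 9)
117 + 16*U = 117 + 16*9 = 117 + 144 = 261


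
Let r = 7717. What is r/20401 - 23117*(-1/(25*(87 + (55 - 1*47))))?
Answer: 489937792/48452375 ≈ 10.112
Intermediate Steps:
r/20401 - 23117*(-1/(25*(87 + (55 - 1*47)))) = 7717/20401 - 23117*(-1/(25*(87 + (55 - 1*47)))) = 7717*(1/20401) - 23117*(-1/(25*(87 + (55 - 47)))) = 7717/20401 - 23117*(-1/(25*(87 + 8))) = 7717/20401 - 23117/(95*(-25)) = 7717/20401 - 23117/(-2375) = 7717/20401 - 23117*(-1/2375) = 7717/20401 + 23117/2375 = 489937792/48452375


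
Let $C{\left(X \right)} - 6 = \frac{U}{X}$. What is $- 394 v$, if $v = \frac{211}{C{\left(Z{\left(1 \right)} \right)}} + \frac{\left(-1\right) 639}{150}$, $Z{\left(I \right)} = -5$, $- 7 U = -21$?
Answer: $- \frac{9258803}{675} \approx -13717.0$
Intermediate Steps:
$U = 3$ ($U = \left(- \frac{1}{7}\right) \left(-21\right) = 3$)
$C{\left(X \right)} = 6 + \frac{3}{X}$
$v = \frac{46999}{1350}$ ($v = \frac{211}{6 + \frac{3}{-5}} + \frac{\left(-1\right) 639}{150} = \frac{211}{6 + 3 \left(- \frac{1}{5}\right)} - \frac{213}{50} = \frac{211}{6 - \frac{3}{5}} - \frac{213}{50} = \frac{211}{\frac{27}{5}} - \frac{213}{50} = 211 \cdot \frac{5}{27} - \frac{213}{50} = \frac{1055}{27} - \frac{213}{50} = \frac{46999}{1350} \approx 34.814$)
$- 394 v = \left(-394\right) \frac{46999}{1350} = - \frac{9258803}{675}$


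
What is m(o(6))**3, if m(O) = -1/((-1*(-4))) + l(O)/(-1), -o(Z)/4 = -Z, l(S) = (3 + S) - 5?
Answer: -704969/64 ≈ -11015.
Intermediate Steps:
l(S) = -2 + S
o(Z) = 4*Z (o(Z) = -(-4)*Z = 4*Z)
m(O) = 7/4 - O (m(O) = -1/((-1*(-4))) + (-2 + O)/(-1) = -1/4 + (-2 + O)*(-1) = -1*1/4 + (2 - O) = -1/4 + (2 - O) = 7/4 - O)
m(o(6))**3 = (7/4 - 4*6)**3 = (7/4 - 1*24)**3 = (7/4 - 24)**3 = (-89/4)**3 = -704969/64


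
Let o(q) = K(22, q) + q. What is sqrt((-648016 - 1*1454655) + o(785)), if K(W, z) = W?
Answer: 2*I*sqrt(525466) ≈ 1449.8*I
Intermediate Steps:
o(q) = 22 + q
sqrt((-648016 - 1*1454655) + o(785)) = sqrt((-648016 - 1*1454655) + (22 + 785)) = sqrt((-648016 - 1454655) + 807) = sqrt(-2102671 + 807) = sqrt(-2101864) = 2*I*sqrt(525466)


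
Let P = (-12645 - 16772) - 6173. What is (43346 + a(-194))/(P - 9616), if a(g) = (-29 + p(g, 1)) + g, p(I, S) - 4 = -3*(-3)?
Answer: -21568/22603 ≈ -0.95421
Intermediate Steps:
p(I, S) = 13 (p(I, S) = 4 - 3*(-3) = 4 + 9 = 13)
P = -35590 (P = -29417 - 6173 = -35590)
a(g) = -16 + g (a(g) = (-29 + 13) + g = -16 + g)
(43346 + a(-194))/(P - 9616) = (43346 + (-16 - 194))/(-35590 - 9616) = (43346 - 210)/(-45206) = 43136*(-1/45206) = -21568/22603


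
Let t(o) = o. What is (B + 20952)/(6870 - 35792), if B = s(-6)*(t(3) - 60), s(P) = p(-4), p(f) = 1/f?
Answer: -83865/115688 ≈ -0.72492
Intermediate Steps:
s(P) = -1/4 (s(P) = 1/(-4) = -1/4)
B = 57/4 (B = -(3 - 60)/4 = -1/4*(-57) = 57/4 ≈ 14.250)
(B + 20952)/(6870 - 35792) = (57/4 + 20952)/(6870 - 35792) = (83865/4)/(-28922) = (83865/4)*(-1/28922) = -83865/115688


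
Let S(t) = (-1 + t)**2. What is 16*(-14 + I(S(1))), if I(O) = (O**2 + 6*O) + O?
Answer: -224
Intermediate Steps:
I(O) = O**2 + 7*O
16*(-14 + I(S(1))) = 16*(-14 + (-1 + 1)**2*(7 + (-1 + 1)**2)) = 16*(-14 + 0**2*(7 + 0**2)) = 16*(-14 + 0*(7 + 0)) = 16*(-14 + 0*7) = 16*(-14 + 0) = 16*(-14) = -224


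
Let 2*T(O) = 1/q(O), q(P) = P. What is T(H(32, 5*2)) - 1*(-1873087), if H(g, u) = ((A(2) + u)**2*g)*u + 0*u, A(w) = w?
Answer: 172623697921/92160 ≈ 1.8731e+6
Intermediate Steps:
H(g, u) = g*u*(2 + u)**2 (H(g, u) = ((2 + u)**2*g)*u + 0*u = (g*(2 + u)**2)*u + 0 = g*u*(2 + u)**2 + 0 = g*u*(2 + u)**2)
T(O) = 1/(2*O)
T(H(32, 5*2)) - 1*(-1873087) = 1/(2*((32*(5*2)*(2 + 5*2)**2))) - 1*(-1873087) = 1/(2*((32*10*(2 + 10)**2))) + 1873087 = 1/(2*((32*10*12**2))) + 1873087 = 1/(2*((32*10*144))) + 1873087 = (1/2)/46080 + 1873087 = (1/2)*(1/46080) + 1873087 = 1/92160 + 1873087 = 172623697921/92160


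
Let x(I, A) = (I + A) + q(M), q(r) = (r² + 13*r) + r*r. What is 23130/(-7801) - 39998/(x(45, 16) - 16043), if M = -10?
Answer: -28010081/62064756 ≈ -0.45130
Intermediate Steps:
q(r) = 2*r² + 13*r (q(r) = (r² + 13*r) + r² = 2*r² + 13*r)
x(I, A) = 70 + A + I (x(I, A) = (I + A) - 10*(13 + 2*(-10)) = (A + I) - 10*(13 - 20) = (A + I) - 10*(-7) = (A + I) + 70 = 70 + A + I)
23130/(-7801) - 39998/(x(45, 16) - 16043) = 23130/(-7801) - 39998/((70 + 16 + 45) - 16043) = 23130*(-1/7801) - 39998/(131 - 16043) = -23130/7801 - 39998/(-15912) = -23130/7801 - 39998*(-1/15912) = -23130/7801 + 19999/7956 = -28010081/62064756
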